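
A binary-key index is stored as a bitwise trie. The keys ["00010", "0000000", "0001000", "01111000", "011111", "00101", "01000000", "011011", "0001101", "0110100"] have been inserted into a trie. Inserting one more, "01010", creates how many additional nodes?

2

Walking "01010" from the root, the first 3 characters ("010") follow existing edges; "1" is the first miss.
New nodes needed: |"01010"| − 3 = 5 − 3 = 2.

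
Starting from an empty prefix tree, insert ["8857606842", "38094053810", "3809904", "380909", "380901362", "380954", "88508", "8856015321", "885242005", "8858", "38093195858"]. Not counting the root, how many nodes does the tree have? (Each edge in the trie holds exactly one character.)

55

Trace insertions, counting only characters that open a new branch:
  "8857606842" → 10 new (8, 8, 5, 7, 6, 0, 6, 8, 4, 2)
  "38094053810" → 11 new (3, 8, 0, 9, 4, 0, 5, 3, 8, 1, 0)
  "3809904" → prefix "3809" already present; 3 new (9, 0, 4)
  "380909" → prefix "3809" already present; 2 new (0, 9)
  "380901362" → prefix "38090" already present; 4 new (1, 3, 6, 2)
  "380954" → prefix "3809" already present; 2 new (5, 4)
  "88508" → prefix "885" already present; 2 new (0, 8)
  "8856015321" → prefix "885" already present; 7 new (6, 0, 1, 5, 3, 2, 1)
  "885242005" → prefix "885" already present; 6 new (2, 4, 2, 0, 0, 5)
  "8858" → prefix "885" already present; 1 new (8)
  "38093195858" → prefix "3809" already present; 7 new (3, 1, 9, 5, 8, 5, 8)
Total nodes = 10 + 11 + 3 + 2 + 4 + 2 + 2 + 7 + 6 + 1 + 7 = 55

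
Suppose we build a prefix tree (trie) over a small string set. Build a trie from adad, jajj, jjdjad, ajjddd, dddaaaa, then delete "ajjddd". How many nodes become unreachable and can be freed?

5

A node on "ajjddd"'s path can go only if nothing else ends at it or branches off below it.
The suffix "jjddd" (5 nodes) is used only by "ajjddd"; the node for "a" still has the child "d", so pruning stops there.
Nodes removed: 5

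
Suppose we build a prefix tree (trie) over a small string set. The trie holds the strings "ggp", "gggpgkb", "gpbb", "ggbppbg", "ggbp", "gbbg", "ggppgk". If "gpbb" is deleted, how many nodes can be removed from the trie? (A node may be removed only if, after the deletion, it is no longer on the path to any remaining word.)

A node on "gpbb"'s path can go only if nothing else ends at it or branches off below it.
The suffix "pbb" (3 nodes) is used only by "gpbb"; the node for "g" still has the child "g", so pruning stops there.
Nodes removed: 3

3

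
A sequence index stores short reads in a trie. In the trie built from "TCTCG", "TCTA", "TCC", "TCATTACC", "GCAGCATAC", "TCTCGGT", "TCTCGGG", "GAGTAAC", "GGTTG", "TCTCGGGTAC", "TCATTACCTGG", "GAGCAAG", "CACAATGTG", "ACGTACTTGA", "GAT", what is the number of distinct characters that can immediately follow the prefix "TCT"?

Walk "TCT" from the root, arriving at one node.
Characters that immediately follow "TCT" among the stored strings: {A, C}.
That node has 2 child edges.

2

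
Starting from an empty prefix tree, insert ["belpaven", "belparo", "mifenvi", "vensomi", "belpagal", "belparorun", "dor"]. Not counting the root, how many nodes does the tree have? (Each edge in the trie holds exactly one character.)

Trie structure (* marks end of a word):
(root)
├─ b
│  └─ e
│     └─ l
│        └─ p
│           └─ a
│              ├─ g
│              │  └─ a
│              │     └─ l *
│              ├─ r
│              │  └─ o *
│              │     └─ r
│              │        └─ u
│              │           └─ n *
│              └─ v
│                 └─ e
│                    └─ n *
├─ d
│  └─ o
│     └─ r *
├─ m
│  └─ i
│     └─ f
│        └─ e
│           └─ n
│              └─ v
│                 └─ i *
└─ v
   └─ e
      └─ n
         └─ s
            └─ o
               └─ m
                  └─ i *
Counting every labelled node above: 33.

33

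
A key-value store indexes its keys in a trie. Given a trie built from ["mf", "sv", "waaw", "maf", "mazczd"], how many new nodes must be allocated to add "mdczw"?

"m" is already a path in the trie; the remaining "dczw" must be added.
Each of the 4 remaining characters creates one node.

4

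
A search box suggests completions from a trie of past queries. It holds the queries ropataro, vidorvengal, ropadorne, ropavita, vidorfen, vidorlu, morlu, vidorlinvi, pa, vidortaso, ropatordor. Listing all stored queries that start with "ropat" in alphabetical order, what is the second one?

Words with prefix "ropat", in lexicographic order: "ropataro", "ropatordor"
The 2nd is ropatordor.

ropatordor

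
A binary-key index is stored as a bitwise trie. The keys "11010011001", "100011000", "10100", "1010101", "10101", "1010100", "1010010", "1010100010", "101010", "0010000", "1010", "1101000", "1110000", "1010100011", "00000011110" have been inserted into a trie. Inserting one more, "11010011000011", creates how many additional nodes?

Walking "11010011000011" from the root, the first 10 characters ("1101001100") follow existing edges; "0" is the first miss.
New nodes needed: |"11010011000011"| − 10 = 14 − 10 = 4.

4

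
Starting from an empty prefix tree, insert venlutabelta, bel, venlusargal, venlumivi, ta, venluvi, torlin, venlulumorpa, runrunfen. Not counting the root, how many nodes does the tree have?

50

Count nodes per top-level branch (shared prefixes stored once):
  'b'-branch (bel): 3 nodes
  'r'-branch (runrunfen): 9 nodes
  't'-branch (ta, torlin): 7 nodes
  'v'-branch (venlulumorpa, venlumivi, venlusargal, venlutabelta, venluvi): 31 nodes
Sum: 50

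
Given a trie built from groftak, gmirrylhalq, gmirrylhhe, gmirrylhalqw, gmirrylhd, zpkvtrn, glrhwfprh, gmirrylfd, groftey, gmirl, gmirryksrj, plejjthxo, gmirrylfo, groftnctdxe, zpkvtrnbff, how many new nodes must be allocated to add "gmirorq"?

3

The longest prefix of "gmirorq" already in the trie is "gmir" (length 4).
So 7 − 4 = 3 new nodes.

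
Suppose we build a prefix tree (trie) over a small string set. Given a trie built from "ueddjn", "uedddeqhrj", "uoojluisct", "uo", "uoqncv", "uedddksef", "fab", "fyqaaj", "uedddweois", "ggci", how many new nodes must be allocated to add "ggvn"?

"gg" is already a path in the trie; the remaining "vn" must be added.
New nodes needed: |"ggvn"| − 2 = 4 − 2 = 2.

2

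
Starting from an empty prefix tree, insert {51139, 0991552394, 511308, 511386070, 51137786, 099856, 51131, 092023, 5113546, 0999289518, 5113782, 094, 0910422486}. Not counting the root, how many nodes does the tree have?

Insert word by word; a character creates a node only if that edge doesn't already exist:
  "51139" → 5 new (5, 1, 1, 3, 9)
  "0991552394" → 10 new (0, 9, 9, 1, 5, 5, 2, 3, 9, 4)
  "511308" → prefix "5113" already present; 2 new (0, 8)
  "511386070" → prefix "5113" already present; 5 new (8, 6, 0, 7, 0)
  "51137786" → prefix "5113" already present; 4 new (7, 7, 8, 6)
  "099856" → prefix "099" already present; 3 new (8, 5, 6)
  "51131" → prefix "5113" already present; 1 new (1)
  "092023" → prefix "09" already present; 4 new (2, 0, 2, 3)
  "5113546" → prefix "5113" already present; 3 new (5, 4, 6)
  "0999289518" → prefix "099" already present; 7 new (9, 2, 8, 9, 5, 1, 8)
  "5113782" → prefix "51137" already present; 2 new (8, 2)
  "094" → prefix "09" already present; 1 new (4)
  "0910422486" → prefix "09" already present; 8 new (1, 0, 4, 2, 2, 4, 8, 6)
Total nodes = 5 + 10 + 2 + 5 + 4 + 3 + 1 + 4 + 3 + 7 + 2 + 1 + 8 = 55

55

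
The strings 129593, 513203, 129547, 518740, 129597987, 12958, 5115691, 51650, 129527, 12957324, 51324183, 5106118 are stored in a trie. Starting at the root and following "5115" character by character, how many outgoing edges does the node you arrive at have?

1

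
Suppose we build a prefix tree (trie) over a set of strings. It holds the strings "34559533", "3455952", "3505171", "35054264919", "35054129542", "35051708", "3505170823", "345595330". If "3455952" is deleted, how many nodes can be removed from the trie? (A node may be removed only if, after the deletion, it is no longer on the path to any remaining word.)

1

Walk "3455952" from the leaf back toward the root, removing each node that no remaining word uses.
The suffix "2" (1 node) is used only by "3455952"; the node for "345595" still has the child "3", so pruning stops there.
Nodes removed: 1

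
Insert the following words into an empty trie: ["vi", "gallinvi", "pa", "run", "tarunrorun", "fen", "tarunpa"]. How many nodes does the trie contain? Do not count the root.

30

For each word, the new-node count is its length minus the longest prefix already in the trie:
  "vi" → 2 new (v, i)
  "gallinvi" → 8 new (g, a, l, l, i, n, v, i)
  "pa" → 2 new (p, a)
  "run" → 3 new (r, u, n)
  "tarunrorun" → 10 new (t, a, r, u, n, r, o, r, u, n)
  "fen" → 3 new (f, e, n)
  "tarunpa" → prefix "tarun" already present; 2 new (p, a)
Total nodes = 2 + 8 + 2 + 3 + 10 + 3 + 2 = 30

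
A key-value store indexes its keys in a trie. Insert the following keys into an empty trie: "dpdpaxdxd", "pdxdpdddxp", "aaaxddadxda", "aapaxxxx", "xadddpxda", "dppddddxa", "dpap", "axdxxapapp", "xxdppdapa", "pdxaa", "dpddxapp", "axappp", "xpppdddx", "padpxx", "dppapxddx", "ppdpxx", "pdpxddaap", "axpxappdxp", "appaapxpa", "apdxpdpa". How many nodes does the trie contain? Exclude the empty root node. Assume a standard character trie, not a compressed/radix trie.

134

Count nodes per top-level branch (shared prefixes stored once):
  'a'-branch (aaaxddadxda, aapaxxxx, apdxpdpa, appaapxpa, axappp, axdxxapapp, axpxappdxp): 52 nodes
  'd'-branch (dpap, dpddxapp, dpdpaxdxd, dppapxddx, dppddddxa): 29 nodes
  'p'-branch (padpxx, pdpxddaap, pdxaa, pdxdpdddxp, ppdpxx): 29 nodes
  'x'-branch (xadddpxda, xpppdddx, xxdppdapa): 24 nodes
Sum: 134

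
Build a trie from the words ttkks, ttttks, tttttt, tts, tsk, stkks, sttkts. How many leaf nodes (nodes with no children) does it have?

7

Leaves are exactly the stored words that no other stored word extends.
Those words: "stkks", "sttkts", "tsk", "ttkks", "tts", "ttttks", "tttttt"
Leaf count: 7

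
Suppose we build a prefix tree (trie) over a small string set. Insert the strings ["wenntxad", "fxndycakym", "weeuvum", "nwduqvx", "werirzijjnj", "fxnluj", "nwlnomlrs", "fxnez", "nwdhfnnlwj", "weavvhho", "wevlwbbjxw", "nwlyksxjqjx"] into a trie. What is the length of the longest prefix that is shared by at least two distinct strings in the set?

3

Equivalently: take the maximum, over all pairs, of their longest common prefix length.
e.g. "fxndycakym" and "fxnez" share the prefix "fxn" of length 3; no pair shares a longer one.
Longest shared-prefix length: 3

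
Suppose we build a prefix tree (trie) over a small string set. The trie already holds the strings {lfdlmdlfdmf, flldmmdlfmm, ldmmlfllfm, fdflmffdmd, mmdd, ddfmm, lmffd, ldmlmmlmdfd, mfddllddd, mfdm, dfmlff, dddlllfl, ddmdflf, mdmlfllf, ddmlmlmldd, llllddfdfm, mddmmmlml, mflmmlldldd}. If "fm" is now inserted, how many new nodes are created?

"f" is already a path in the trie; the remaining "m" must be added.
New nodes needed: |"fm"| − 1 = 2 − 1 = 1.

1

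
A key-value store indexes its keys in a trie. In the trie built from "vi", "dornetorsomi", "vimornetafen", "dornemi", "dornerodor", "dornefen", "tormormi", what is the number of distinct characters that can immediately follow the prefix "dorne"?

4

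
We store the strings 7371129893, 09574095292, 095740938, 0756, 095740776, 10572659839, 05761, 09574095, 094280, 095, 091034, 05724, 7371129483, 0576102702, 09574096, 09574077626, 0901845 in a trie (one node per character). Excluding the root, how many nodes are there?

70

Trace insertions, counting only characters that open a new branch:
  "7371129893" → 10 new (7, 3, 7, 1, 1, 2, 9, 8, 9, 3)
  "09574095292" → 11 new (0, 9, 5, 7, 4, 0, 9, 5, 2, 9, 2)
  "095740938" → prefix "0957409" already present; 2 new (3, 8)
  "0756" → prefix "0" already present; 3 new (7, 5, 6)
  "095740776" → prefix "095740" already present; 3 new (7, 7, 6)
  "10572659839" → 11 new (1, 0, 5, 7, 2, 6, 5, 9, 8, 3, 9)
  "05761" → prefix "0" already present; 4 new (5, 7, 6, 1)
  "09574095" → prefix "09574095" already present; 0 new (none)
  "094280" → prefix "09" already present; 4 new (4, 2, 8, 0)
  "095" → prefix "095" already present; 0 new (none)
  "091034" → prefix "09" already present; 4 new (1, 0, 3, 4)
  "05724" → prefix "057" already present; 2 new (2, 4)
  "7371129483" → prefix "7371129" already present; 3 new (4, 8, 3)
  "0576102702" → prefix "05761" already present; 5 new (0, 2, 7, 0, 2)
  "09574096" → prefix "0957409" already present; 1 new (6)
  "09574077626" → prefix "095740776" already present; 2 new (2, 6)
  "0901845" → prefix "09" already present; 5 new (0, 1, 8, 4, 5)
Total nodes = 10 + 11 + 2 + 3 + 3 + 11 + 4 + 0 + 4 + 0 + 4 + 2 + 3 + 5 + 1 + 2 + 5 = 70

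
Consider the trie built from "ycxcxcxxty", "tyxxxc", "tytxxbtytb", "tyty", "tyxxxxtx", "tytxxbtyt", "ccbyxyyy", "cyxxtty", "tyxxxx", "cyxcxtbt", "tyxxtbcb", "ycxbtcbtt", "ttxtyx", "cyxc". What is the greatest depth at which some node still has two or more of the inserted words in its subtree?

Look for the deepest trie node that still has at least two words in its subtree.
e.g. "tytxxbtyt" and "tytxxbtytb" share the prefix "tytxxbtyt" of length 9; no pair shares a longer one.
Longest shared-prefix length: 9

9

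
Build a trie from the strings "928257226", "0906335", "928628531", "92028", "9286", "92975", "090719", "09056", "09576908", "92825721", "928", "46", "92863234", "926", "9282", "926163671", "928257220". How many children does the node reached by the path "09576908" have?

0

Follow the path "09576908" to its node, then look at its outgoing edges.
No stored string extends past "09576908".
That node has 0 child edges.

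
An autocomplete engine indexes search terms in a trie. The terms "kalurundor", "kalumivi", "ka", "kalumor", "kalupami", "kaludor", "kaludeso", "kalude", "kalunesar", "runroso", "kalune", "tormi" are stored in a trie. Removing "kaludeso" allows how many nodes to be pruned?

2

After clearing the end-marker at "kaludeso", prune upward until reaching a node still needed by another word.
The suffix "so" (2 nodes) is used only by "kaludeso"; "kalude" is itself a stored word, so pruning stops there.
Nodes removed: 2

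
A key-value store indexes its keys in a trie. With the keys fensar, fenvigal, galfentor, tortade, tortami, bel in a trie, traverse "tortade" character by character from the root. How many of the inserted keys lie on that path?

Walk "tortade" from the root; an end-of-word marker is hit whenever a stored word is a prefix of "tortade".
Prefixes of the query that are stored words: "tortade"
Count: 1

1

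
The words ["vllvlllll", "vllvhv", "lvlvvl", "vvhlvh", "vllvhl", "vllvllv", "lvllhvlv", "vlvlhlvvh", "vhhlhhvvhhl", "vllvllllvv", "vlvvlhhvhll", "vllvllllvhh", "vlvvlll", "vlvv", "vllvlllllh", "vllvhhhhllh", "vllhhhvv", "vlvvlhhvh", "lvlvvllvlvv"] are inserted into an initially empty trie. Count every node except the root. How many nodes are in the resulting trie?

77

Insert word by word; a character creates a node only if that edge doesn't already exist:
  "vllvlllll" → 9 new (v, l, l, v, l, l, l, l, l)
  "vllvhv" → prefix "vllv" already present; 2 new (h, v)
  "lvlvvl" → 6 new (l, v, l, v, v, l)
  "vvhlvh" → prefix "v" already present; 5 new (v, h, l, v, h)
  "vllvhl" → prefix "vllvh" already present; 1 new (l)
  "vllvllv" → prefix "vllvll" already present; 1 new (v)
  "lvllhvlv" → prefix "lvl" already present; 5 new (l, h, v, l, v)
  "vlvlhlvvh" → prefix "vl" already present; 7 new (v, l, h, l, v, v, h)
  "vhhlhhvvhhl" → prefix "v" already present; 10 new (h, h, l, h, h, v, v, h, h, l)
  "vllvllllvv" → prefix "vllvllll" already present; 2 new (v, v)
  "vlvvlhhvhll" → prefix "vlv" already present; 8 new (v, l, h, h, v, h, l, l)
  "vllvllllvhh" → prefix "vllvllllv" already present; 2 new (h, h)
  "vlvvlll" → prefix "vlvvl" already present; 2 new (l, l)
  "vlvv" → prefix "vlvv" already present; 0 new (none)
  "vllvlllllh" → prefix "vllvlllll" already present; 1 new (h)
  "vllvhhhhllh" → prefix "vllvh" already present; 6 new (h, h, h, l, l, h)
  "vllhhhvv" → prefix "vll" already present; 5 new (h, h, h, v, v)
  "vlvvlhhvh" → prefix "vlvvlhhvh" already present; 0 new (none)
  "lvlvvllvlvv" → prefix "lvlvvl" already present; 5 new (l, v, l, v, v)
Total nodes = 9 + 2 + 6 + 5 + 1 + 1 + 5 + 7 + 10 + 2 + 8 + 2 + 2 + 0 + 1 + 6 + 5 + 0 + 5 = 77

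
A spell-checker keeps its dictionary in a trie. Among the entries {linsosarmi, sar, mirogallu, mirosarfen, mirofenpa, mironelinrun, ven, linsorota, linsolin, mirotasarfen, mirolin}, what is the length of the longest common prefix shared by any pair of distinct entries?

Equivalently: take the maximum, over all pairs, of their longest common prefix length.
"linsolin" and "linsorota" agree on "linso" (5 characters) before diverging; nothing deeper is shared.
Longest shared-prefix length: 5

5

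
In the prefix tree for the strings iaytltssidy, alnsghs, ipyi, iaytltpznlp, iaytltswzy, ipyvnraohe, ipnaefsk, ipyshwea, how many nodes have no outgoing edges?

A leaf is a node with no children — equivalently, the end of a word that is not a proper prefix of any other stored word.
Those words: "alnsghs", "iaytltpznlp", "iaytltssidy", "iaytltswzy", "ipnaefsk", "ipyi", "ipyshwea", "ipyvnraohe"
Leaf count: 8

8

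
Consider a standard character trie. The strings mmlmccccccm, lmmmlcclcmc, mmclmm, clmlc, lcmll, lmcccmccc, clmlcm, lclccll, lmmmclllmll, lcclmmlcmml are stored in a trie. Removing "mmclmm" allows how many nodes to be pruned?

A node on "mmclmm"'s path can go only if nothing else ends at it or branches off below it.
The suffix "clmm" (4 nodes) is used only by "mmclmm"; the node for "mm" still has the child "l", so pruning stops there.
Nodes removed: 4

4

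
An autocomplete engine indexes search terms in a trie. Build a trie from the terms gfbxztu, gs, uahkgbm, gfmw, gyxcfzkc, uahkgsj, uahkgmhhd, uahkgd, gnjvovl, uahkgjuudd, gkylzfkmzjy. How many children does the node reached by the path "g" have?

Walk "g" from the root, arriving at one node.
Characters that immediately follow "g" among the stored strings: {f, k, n, s, y}.
That node has 5 child edges.

5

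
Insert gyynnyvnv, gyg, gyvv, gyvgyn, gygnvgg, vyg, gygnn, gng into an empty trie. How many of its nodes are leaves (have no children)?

7

Leaves are exactly the stored words that no other stored word extends.
Those words: "gng", "gygnn", "gygnvgg", "gyvgyn", "gyvv", "gyynnyvnv", "vyg"
Leaf count: 7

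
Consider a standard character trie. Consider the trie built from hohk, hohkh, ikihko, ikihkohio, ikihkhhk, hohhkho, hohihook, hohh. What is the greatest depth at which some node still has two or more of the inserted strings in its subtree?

Equivalently: take the maximum, over all pairs, of their longest common prefix length.
"ikihko" and "ikihkohio" agree on "ikihko" (6 characters) before diverging; nothing deeper is shared.
Longest shared-prefix length: 6

6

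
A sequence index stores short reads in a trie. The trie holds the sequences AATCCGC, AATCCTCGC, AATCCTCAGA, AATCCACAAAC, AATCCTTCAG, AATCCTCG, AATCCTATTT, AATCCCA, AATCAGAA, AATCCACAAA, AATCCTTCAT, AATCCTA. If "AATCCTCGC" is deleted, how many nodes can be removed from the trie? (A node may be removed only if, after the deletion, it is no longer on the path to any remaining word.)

1

After clearing the end-marker at "AATCCTCGC", prune upward until reaching a node still needed by another word.
The suffix "C" (1 node) is used only by "AATCCTCGC"; "AATCCTCG" is itself a stored word, so pruning stops there.
Nodes removed: 1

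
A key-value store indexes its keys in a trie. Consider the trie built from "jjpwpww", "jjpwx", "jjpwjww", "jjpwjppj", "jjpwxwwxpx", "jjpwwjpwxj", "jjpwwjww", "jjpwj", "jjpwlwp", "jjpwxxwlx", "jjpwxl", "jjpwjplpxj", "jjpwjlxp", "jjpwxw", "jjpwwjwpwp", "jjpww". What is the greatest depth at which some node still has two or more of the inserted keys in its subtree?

7

Look for the deepest trie node that still has at least two words in its subtree.
"jjpwwjwpwp" and "jjpwwjww" agree on "jjpwwjw" (7 characters) before diverging; nothing deeper is shared.
Longest shared-prefix length: 7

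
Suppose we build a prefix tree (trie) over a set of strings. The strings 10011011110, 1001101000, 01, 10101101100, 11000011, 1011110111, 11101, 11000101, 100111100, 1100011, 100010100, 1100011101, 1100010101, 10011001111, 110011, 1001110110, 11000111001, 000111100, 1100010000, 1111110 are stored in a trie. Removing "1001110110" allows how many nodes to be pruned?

4

Walk "1001110110" from the leaf back toward the root, removing each node that no remaining word uses.
The suffix "0110" (4 nodes) is used only by "1001110110"; the node for "100111" still has the child "1", so pruning stops there.
Nodes removed: 4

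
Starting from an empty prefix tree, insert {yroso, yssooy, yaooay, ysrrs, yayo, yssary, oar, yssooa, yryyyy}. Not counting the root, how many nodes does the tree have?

For each word, the new-node count is its length minus the longest prefix already in the trie:
  "yroso" → 5 new (y, r, o, s, o)
  "yssooy" → prefix "y" already present; 5 new (s, s, o, o, y)
  "yaooay" → prefix "y" already present; 5 new (a, o, o, a, y)
  "ysrrs" → prefix "ys" already present; 3 new (r, r, s)
  "yayo" → prefix "ya" already present; 2 new (y, o)
  "yssary" → prefix "yss" already present; 3 new (a, r, y)
  "oar" → 3 new (o, a, r)
  "yssooa" → prefix "yssoo" already present; 1 new (a)
  "yryyyy" → prefix "yr" already present; 4 new (y, y, y, y)
Total nodes = 5 + 5 + 5 + 3 + 2 + 3 + 3 + 1 + 4 = 31

31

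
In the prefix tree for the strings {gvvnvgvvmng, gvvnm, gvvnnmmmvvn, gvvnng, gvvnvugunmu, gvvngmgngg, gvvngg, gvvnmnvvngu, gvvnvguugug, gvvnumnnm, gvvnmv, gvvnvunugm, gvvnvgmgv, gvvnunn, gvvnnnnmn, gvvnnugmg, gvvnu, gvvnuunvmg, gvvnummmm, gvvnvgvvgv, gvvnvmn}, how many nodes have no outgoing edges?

19

Leaves are exactly the stored words that no other stored word extends.
Those words: "gvvngg", "gvvngmgngg", "gvvnmnvvngu", "gvvnmv", "gvvnng", "gvvnnmmmvvn", "gvvnnnnmn", "gvvnnugmg", "gvvnummmm", "gvvnumnnm", "gvvnunn", "gvvnuunvmg", "gvvnvgmgv", "gvvnvguugug", "gvvnvgvvgv", "gvvnvgvvmng", "gvvnvmn", "gvvnvugunmu", "gvvnvunugm"
Leaf count: 19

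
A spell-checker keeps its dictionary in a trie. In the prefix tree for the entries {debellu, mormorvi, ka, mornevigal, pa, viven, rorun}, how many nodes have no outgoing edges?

A leaf is a node with no children — equivalently, the end of a word that is not a proper prefix of any other stored word.
Those words: "debellu", "ka", "mormorvi", "mornevigal", "pa", "rorun", "viven"
Leaf count: 7

7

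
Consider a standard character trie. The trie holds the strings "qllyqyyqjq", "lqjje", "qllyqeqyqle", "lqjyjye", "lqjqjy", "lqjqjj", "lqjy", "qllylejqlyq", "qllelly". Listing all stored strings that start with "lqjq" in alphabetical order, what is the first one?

Filter for "lqjq…" and sort: "lqjqjj", "lqjqjy"
The 1st is lqjqjj.

lqjqjj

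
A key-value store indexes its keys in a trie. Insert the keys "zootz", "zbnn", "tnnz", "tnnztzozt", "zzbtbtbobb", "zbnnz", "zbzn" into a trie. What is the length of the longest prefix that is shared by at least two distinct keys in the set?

4

Equivalently: take the maximum, over all pairs, of their longest common prefix length.
e.g. "tnnz" and "tnnztzozt" share the prefix "tnnz" of length 4; no pair shares a longer one.
Longest shared-prefix length: 4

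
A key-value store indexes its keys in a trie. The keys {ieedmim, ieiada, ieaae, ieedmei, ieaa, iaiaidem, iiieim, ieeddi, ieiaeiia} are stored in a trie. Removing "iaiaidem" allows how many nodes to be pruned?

Walk "iaiaidem" from the leaf back toward the root, removing each node that no remaining word uses.
The suffix "aiaidem" (7 nodes) is used only by "iaiaidem"; the node for "i" still has the child "e", so pruning stops there.
Nodes removed: 7

7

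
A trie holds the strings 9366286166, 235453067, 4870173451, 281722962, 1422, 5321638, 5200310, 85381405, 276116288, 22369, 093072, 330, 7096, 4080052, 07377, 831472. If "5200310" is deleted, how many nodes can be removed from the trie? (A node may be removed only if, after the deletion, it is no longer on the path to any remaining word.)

After clearing the end-marker at "5200310", prune upward until reaching a node still needed by another word.
The suffix "200310" (6 nodes) is used only by "5200310"; the node for "5" still has the child "3", so pruning stops there.
Nodes removed: 6

6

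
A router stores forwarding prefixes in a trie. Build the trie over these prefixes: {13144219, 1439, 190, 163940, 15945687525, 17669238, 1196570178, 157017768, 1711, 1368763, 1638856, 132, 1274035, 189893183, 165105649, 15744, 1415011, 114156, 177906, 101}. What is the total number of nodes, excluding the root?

101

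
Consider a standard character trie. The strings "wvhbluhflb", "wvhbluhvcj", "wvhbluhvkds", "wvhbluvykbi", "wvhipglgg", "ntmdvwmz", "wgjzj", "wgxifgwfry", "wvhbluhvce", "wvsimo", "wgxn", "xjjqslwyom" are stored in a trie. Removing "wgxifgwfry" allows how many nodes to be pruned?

7

Walk "wgxifgwfry" from the leaf back toward the root, removing each node that no remaining word uses.
The suffix "ifgwfry" (7 nodes) is used only by "wgxifgwfry"; the node for "wgx" still has the child "n", so pruning stops there.
Nodes removed: 7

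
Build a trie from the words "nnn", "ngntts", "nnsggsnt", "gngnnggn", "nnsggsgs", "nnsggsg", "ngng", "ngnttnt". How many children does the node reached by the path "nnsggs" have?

Walk "nnsggs" from the root, arriving at one node.
Characters that immediately follow "nnsggs" among the stored strings: {g, n}.
That node has 2 child edges.

2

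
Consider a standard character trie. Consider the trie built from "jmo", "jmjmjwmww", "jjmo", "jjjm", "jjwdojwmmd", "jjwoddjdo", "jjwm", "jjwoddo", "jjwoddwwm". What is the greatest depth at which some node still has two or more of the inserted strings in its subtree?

6

Equivalently: take the maximum, over all pairs, of their longest common prefix length.
"jjwoddjdo" and "jjwoddo" agree on "jjwodd" (6 characters) before diverging; nothing deeper is shared.
Longest shared-prefix length: 6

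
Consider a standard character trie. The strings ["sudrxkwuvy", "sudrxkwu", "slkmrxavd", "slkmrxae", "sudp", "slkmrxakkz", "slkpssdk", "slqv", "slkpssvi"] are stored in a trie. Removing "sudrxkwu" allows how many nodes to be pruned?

A node on "sudrxkwu"'s path can go only if nothing else ends at it or branches off below it.
Every node on "sudrxkwu" is still needed (e.g. by "sudrxkwuvy"), so nothing is freed.
Nodes removed: 0

0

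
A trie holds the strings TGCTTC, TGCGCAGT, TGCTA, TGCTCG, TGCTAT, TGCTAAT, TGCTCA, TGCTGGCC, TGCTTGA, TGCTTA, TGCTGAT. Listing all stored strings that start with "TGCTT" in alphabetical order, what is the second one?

TGCTTC

Words with prefix "TGCTT", in lexicographic order: "TGCTTA", "TGCTTC", "TGCTTGA"
Position 2: TGCTTC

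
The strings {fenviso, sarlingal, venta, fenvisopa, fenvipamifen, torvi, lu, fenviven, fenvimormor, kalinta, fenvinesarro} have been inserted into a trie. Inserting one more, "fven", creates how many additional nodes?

"f" is already a path in the trie; the remaining "ven" must be added.
New nodes needed: |"fven"| − 1 = 4 − 1 = 3.

3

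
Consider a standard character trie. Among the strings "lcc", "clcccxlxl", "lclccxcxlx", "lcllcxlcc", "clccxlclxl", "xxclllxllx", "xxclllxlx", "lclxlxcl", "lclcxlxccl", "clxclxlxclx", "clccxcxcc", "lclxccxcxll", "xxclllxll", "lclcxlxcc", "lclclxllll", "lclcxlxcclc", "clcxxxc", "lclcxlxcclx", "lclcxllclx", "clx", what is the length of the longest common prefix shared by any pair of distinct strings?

10

The deepest shared node is where two words last agree before diverging.
"lclcxlxccl" and "lclcxlxcclc" agree on "lclcxlxccl" (10 characters) before diverging; nothing deeper is shared.
Longest shared-prefix length: 10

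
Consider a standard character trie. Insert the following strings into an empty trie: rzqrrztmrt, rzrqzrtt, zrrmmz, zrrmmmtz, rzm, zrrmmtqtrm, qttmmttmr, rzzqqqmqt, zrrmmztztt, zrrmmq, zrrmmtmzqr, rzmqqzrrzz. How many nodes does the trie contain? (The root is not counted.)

63

For each word, the new-node count is its length minus the longest prefix already in the trie:
  "rzqrrztmrt" → 10 new (r, z, q, r, r, z, t, m, r, t)
  "rzrqzrtt" → prefix "rz" already present; 6 new (r, q, z, r, t, t)
  "zrrmmz" → 6 new (z, r, r, m, m, z)
  "zrrmmmtz" → prefix "zrrmm" already present; 3 new (m, t, z)
  "rzm" → prefix "rz" already present; 1 new (m)
  "zrrmmtqtrm" → prefix "zrrmm" already present; 5 new (t, q, t, r, m)
  "qttmmttmr" → 9 new (q, t, t, m, m, t, t, m, r)
  "rzzqqqmqt" → prefix "rz" already present; 7 new (z, q, q, q, m, q, t)
  "zrrmmztztt" → prefix "zrrmmz" already present; 4 new (t, z, t, t)
  "zrrmmq" → prefix "zrrmm" already present; 1 new (q)
  "zrrmmtmzqr" → prefix "zrrmmt" already present; 4 new (m, z, q, r)
  "rzmqqzrrzz" → prefix "rzm" already present; 7 new (q, q, z, r, r, z, z)
Total nodes = 10 + 6 + 6 + 3 + 1 + 5 + 9 + 7 + 4 + 1 + 4 + 7 = 63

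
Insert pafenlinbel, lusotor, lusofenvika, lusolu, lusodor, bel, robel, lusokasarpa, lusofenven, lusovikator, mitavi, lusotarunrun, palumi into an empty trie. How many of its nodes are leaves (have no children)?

13

A leaf is a node with no children — equivalently, the end of a word that is not a proper prefix of any other stored word.
Those words: "bel", "lusodor", "lusofenven", "lusofenvika", "lusokasarpa", "lusolu", "lusotarunrun", "lusotor", "lusovikator", "mitavi", "pafenlinbel", "palumi", "robel"
Leaf count: 13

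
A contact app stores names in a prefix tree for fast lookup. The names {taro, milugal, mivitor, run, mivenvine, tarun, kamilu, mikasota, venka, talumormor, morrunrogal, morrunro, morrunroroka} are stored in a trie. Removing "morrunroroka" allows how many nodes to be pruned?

A node on "morrunroroka"'s path can go only if nothing else ends at it or branches off below it.
The suffix "roka" (4 nodes) is used only by "morrunroroka"; the node for "morrunro" still has the child "g", so pruning stops there.
Nodes removed: 4

4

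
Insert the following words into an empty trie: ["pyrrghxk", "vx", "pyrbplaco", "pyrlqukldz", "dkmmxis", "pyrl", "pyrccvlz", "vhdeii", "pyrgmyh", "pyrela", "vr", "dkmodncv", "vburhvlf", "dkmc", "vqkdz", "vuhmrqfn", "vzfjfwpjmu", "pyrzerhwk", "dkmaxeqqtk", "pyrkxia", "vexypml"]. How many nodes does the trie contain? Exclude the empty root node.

104

Count nodes per top-level branch (shared prefixes stored once):
  'd'-branch (dkmaxeqqtk, dkmc, dkmmxis, dkmodncv): 20 nodes
  'p'-branch (pyrbplaco, pyrccvlz, pyrela, pyrgmyh, pyrkxia, pyrl, pyrlqukldz, pyrrghxk, pyrzerhwk): 43 nodes
  'v'-branch (vburhvlf, vexypml, vhdeii, vqkdz, vr, vuhmrqfn, vx, vzfjfwpjmu): 41 nodes
Sum: 104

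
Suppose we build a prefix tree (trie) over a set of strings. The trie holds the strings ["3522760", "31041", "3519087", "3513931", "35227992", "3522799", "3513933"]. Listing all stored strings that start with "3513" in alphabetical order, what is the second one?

Filter for "3513…" and sort: "3513931", "3513933"
Position 2: 3513933

3513933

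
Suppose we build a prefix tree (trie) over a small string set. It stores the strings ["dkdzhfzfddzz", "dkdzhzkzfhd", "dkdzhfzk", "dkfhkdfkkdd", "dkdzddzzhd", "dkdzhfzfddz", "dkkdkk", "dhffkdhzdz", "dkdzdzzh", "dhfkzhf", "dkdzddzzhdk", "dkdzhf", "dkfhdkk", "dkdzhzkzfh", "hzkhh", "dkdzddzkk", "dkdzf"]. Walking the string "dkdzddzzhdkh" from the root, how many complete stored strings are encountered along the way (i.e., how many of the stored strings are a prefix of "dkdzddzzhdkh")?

2

Traverse "dkdzddzzhdkh" character by character; count nodes along the way that are marked as word ends.
Prefixes of the query that are stored words: "dkdzddzzhd", "dkdzddzzhdk"
Count: 2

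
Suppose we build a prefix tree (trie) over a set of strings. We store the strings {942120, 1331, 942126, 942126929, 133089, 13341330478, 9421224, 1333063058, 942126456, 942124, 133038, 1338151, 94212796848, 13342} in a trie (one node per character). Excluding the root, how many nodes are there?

For each word, the new-node count is its length minus the longest prefix already in the trie:
  "942120" → 6 new (9, 4, 2, 1, 2, 0)
  "1331" → 4 new (1, 3, 3, 1)
  "942126" → prefix "94212" already present; 1 new (6)
  "942126929" → prefix "942126" already present; 3 new (9, 2, 9)
  "133089" → prefix "133" already present; 3 new (0, 8, 9)
  "13341330478" → prefix "133" already present; 8 new (4, 1, 3, 3, 0, 4, 7, 8)
  "9421224" → prefix "94212" already present; 2 new (2, 4)
  "1333063058" → prefix "133" already present; 7 new (3, 0, 6, 3, 0, 5, 8)
  "942126456" → prefix "942126" already present; 3 new (4, 5, 6)
  "942124" → prefix "94212" already present; 1 new (4)
  "133038" → prefix "1330" already present; 2 new (3, 8)
  "1338151" → prefix "133" already present; 4 new (8, 1, 5, 1)
  "94212796848" → prefix "94212" already present; 6 new (7, 9, 6, 8, 4, 8)
  "13342" → prefix "1334" already present; 1 new (2)
Total nodes = 6 + 4 + 1 + 3 + 3 + 8 + 2 + 7 + 3 + 1 + 2 + 4 + 6 + 1 = 51

51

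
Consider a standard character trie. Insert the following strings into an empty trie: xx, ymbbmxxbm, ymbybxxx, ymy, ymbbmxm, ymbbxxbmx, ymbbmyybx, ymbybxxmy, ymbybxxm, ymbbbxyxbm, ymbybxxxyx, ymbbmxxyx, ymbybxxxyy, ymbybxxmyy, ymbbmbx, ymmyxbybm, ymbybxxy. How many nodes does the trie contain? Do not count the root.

Count nodes per top-level branch (shared prefixes stored once):
  'x'-branch (xx): 2 nodes
  'y'-branch (ymbbbxyxbm, ymbbmbx, ymbbmxm, ymbbmxxbm, ymbbmxxyx, ymbbmyybx, ymbbxxbmx, ymbybxxm, ymbybxxmy, ymbybxxmyy, ymbybxxx, ymbybxxxyx, ymbybxxxyy, ymbybxxy, ymmyxbybm, ymy): 49 nodes
Sum: 51

51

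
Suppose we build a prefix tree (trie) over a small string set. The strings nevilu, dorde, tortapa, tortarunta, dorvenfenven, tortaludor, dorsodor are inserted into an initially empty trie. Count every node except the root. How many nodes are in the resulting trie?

42

Insert word by word; a character creates a node only if that edge doesn't already exist:
  "nevilu" → 6 new (n, e, v, i, l, u)
  "dorde" → 5 new (d, o, r, d, e)
  "tortapa" → 7 new (t, o, r, t, a, p, a)
  "tortarunta" → prefix "torta" already present; 5 new (r, u, n, t, a)
  "dorvenfenven" → prefix "dor" already present; 9 new (v, e, n, f, e, n, v, e, n)
  "tortaludor" → prefix "torta" already present; 5 new (l, u, d, o, r)
  "dorsodor" → prefix "dor" already present; 5 new (s, o, d, o, r)
Total nodes = 6 + 5 + 7 + 5 + 9 + 5 + 5 = 42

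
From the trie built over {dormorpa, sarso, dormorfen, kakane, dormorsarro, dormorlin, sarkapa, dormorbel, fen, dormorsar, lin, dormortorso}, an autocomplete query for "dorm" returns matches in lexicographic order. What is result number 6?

Filter for "dorm…" and sort: "dormorbel", "dormorfen", "dormorlin", "dormorpa", "dormorsar", "dormorsarro", "dormortorso"
The 6th is dormorsarro.

dormorsarro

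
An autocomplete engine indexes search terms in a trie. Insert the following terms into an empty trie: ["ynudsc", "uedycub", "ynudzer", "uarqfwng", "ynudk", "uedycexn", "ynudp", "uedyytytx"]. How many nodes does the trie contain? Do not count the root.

For each word, the new-node count is its length minus the longest prefix already in the trie:
  "ynudsc" → 6 new (y, n, u, d, s, c)
  "uedycub" → 7 new (u, e, d, y, c, u, b)
  "ynudzer" → prefix "ynud" already present; 3 new (z, e, r)
  "uarqfwng" → prefix "u" already present; 7 new (a, r, q, f, w, n, g)
  "ynudk" → prefix "ynud" already present; 1 new (k)
  "uedycexn" → prefix "uedyc" already present; 3 new (e, x, n)
  "ynudp" → prefix "ynud" already present; 1 new (p)
  "uedyytytx" → prefix "uedy" already present; 5 new (y, t, y, t, x)
Total nodes = 6 + 7 + 3 + 7 + 1 + 3 + 1 + 5 = 33

33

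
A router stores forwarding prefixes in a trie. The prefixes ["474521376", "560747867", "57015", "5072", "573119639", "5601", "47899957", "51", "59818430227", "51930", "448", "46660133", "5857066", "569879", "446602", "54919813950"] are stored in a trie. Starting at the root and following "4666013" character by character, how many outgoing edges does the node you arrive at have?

Follow the path "4666013" to its node, then look at its outgoing edges.
Characters that immediately follow "4666013" among the stored strings: {3}.
That node has 1 child edge.

1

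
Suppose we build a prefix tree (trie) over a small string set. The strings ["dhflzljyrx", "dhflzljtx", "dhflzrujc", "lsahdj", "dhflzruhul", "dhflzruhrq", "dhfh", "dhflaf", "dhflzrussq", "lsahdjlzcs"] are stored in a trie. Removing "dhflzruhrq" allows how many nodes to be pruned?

2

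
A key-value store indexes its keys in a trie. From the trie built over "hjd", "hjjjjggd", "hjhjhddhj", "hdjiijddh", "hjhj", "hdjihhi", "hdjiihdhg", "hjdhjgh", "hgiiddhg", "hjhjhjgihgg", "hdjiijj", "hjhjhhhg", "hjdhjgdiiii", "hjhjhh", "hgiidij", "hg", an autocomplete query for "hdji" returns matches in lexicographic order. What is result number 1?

Words with prefix "hdji", in lexicographic order: "hdjihhi", "hdjiihdhg", "hdjiijddh", "hdjiijj"
Position 1: hdjihhi

hdjihhi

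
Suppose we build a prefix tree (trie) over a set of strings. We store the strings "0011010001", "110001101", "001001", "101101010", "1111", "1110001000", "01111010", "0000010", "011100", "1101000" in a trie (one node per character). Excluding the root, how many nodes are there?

Count nodes per top-level branch (shared prefixes stored once):
  '0'-branch (0000010, 001001, 0011010001, 011100, 01111010): 27 nodes
  '1'-branch (101101010, 110001101, 1101000, 1110001000, 1111): 30 nodes
Sum: 57

57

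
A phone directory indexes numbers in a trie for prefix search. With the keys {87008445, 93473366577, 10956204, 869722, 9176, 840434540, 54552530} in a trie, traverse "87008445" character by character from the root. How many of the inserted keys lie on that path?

Check each prefix of "87008445" against the stored set — each match is an end-marker on the path.
Prefixes of the query that are stored words: "87008445"
Count: 1

1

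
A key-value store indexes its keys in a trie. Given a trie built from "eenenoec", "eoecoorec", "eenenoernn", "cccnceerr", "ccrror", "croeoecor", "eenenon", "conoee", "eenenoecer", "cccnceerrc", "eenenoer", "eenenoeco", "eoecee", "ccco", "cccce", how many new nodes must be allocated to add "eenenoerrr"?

The longest prefix of "eenenoerrr" already in the trie is "eenenoer" (length 8).
So 10 − 8 = 2 new nodes.

2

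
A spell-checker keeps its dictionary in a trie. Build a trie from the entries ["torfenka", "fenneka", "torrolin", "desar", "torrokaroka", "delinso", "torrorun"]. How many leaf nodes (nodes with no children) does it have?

7

A leaf is a node with no children — equivalently, the end of a word that is not a proper prefix of any other stored word.
Those words: "delinso", "desar", "fenneka", "torfenka", "torrokaroka", "torrolin", "torrorun"
Leaf count: 7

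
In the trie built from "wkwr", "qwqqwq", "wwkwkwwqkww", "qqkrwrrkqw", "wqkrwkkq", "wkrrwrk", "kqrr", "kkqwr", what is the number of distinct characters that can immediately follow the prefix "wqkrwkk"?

Follow the path "wqkrwkk" to its node, then look at its outgoing edges.
Distinct next characters after "wqkrwkk": q.
That node has 1 child edge.

1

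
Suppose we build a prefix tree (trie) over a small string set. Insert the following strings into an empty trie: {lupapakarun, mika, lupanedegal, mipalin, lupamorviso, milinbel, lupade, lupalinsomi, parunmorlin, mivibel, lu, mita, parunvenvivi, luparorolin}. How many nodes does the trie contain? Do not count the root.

81

For each word, the new-node count is its length minus the longest prefix already in the trie:
  "lupapakarun" → 11 new (l, u, p, a, p, a, k, a, r, u, n)
  "mika" → 4 new (m, i, k, a)
  "lupanedegal" → prefix "lupa" already present; 7 new (n, e, d, e, g, a, l)
  "mipalin" → prefix "mi" already present; 5 new (p, a, l, i, n)
  "lupamorviso" → prefix "lupa" already present; 7 new (m, o, r, v, i, s, o)
  "milinbel" → prefix "mi" already present; 6 new (l, i, n, b, e, l)
  "lupade" → prefix "lupa" already present; 2 new (d, e)
  "lupalinsomi" → prefix "lupa" already present; 7 new (l, i, n, s, o, m, i)
  "parunmorlin" → 11 new (p, a, r, u, n, m, o, r, l, i, n)
  "mivibel" → prefix "mi" already present; 5 new (v, i, b, e, l)
  "lu" → prefix "lu" already present; 0 new (none)
  "mita" → prefix "mi" already present; 2 new (t, a)
  "parunvenvivi" → prefix "parun" already present; 7 new (v, e, n, v, i, v, i)
  "luparorolin" → prefix "lupa" already present; 7 new (r, o, r, o, l, i, n)
Total nodes = 11 + 4 + 7 + 5 + 7 + 6 + 2 + 7 + 11 + 5 + 0 + 2 + 7 + 7 = 81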